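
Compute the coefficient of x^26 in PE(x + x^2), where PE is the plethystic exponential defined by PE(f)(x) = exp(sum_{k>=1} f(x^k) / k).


With f(x) = x + x^2, the exponent is sum_{k>=1} (x^k + x^(2k)) / k = -ln(1 - x) - ln(1 - x^2). Exponentiating:
PE(x + x^2) = 1 / ((1 - x)(1 - x^2)).
This is the generating function for partitions of n into parts of size 1 or 2. The number of 2's can be any j in 0..13, and the rest are 1's, so
[x^26] = floor(26/2) + 1 = 14.

14


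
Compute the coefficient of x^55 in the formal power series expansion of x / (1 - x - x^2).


Let f(x) = sum_{k>=0} a_k x^k. Multiplying f(x) * (1 - x - x^2) = x and matching coefficients gives a_0 = 0, a_1 = 1, and a_k = a_{k-1} + a_{k-2} for k >= 2. These are the Fibonacci numbers F_k.
Iterating from F_0 = 0, F_1 = 1:
F_0=0, F_1=1, F_2=1, F_3=2, F_4=3, F_5=5, F_6=8, F_7=13, F_8=21, F_9=34, ...
F_55 = 139583862445.

139583862445


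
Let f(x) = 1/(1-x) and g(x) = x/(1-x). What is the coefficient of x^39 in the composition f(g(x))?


First simplify the composition: f(g(x)) = 1/(1 - x/(1-x)) = (1-x)/((1-x) - x) = (1-x)/(1-2x).
Now extract the coefficient. Write (1-x)/(1-2x) = 1/(1-2x) - x/(1-2x).
The coefficient of x^n in 1/(1-2x) is 2^n, and in x/(1-2x) is 2^(n-1) (for n >= 1).
So the coefficient of x^39 is 2^39 - 2^38 = 549755813888 - 274877906944 = 274877906944.

274877906944


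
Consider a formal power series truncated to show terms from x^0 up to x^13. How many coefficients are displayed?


From x^0 to x^13 inclusive, the count is 13 - 0 + 1 = 14.

14


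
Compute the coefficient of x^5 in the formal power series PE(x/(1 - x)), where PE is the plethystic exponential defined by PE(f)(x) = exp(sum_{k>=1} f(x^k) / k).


For f(x) = x/(1 - x) we have
sum_{k>=1} f(x^k) / k = sum_{k>=1} (1/k) * x^k / (1 - x^k) = sum_{k, m >= 1} x^(k m) / k,
which after exponentiating simplifies to
PE(x/(1 - x)) = prod_{k>=1} 1 / (1 - x^k).
This is the generating function for the partition function p(n), so the coefficient of x^5 is p(5).
Computing p(5) by dynamic programming over parts 1, 2, ..., 5: p(5) = 7.

7


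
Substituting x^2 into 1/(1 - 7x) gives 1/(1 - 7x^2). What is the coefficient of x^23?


Since 1/(1 - 7x^2) only has even powers of x,
the coefficient of x^23 (odd) is 0.

0


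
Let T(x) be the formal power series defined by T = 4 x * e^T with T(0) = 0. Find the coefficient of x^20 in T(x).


Apply the Lagrange inversion formula: if T = 4 x * phi(T) with phi(t) = e^t, then
[x^n] T = 4^n * (1/n) [t^(n-1)] phi(t)^n = 4^n * (1/n) [t^(n-1)] e^(n t) = 4^n * (1/n) * n^(n-1) / (n-1)! = 4^n * n^(n-1) / n!.
When c = 1 this is the Cayley count of rooted labeled trees on n vertices, divided by n!.
For n = 20: 4^20 * 20^19 / 20! = 1099511627776 * 5242880000000000000000000/2432902008176640000 = 35184372088832000000000000000/14849255421.

35184372088832000000000000000/14849255421


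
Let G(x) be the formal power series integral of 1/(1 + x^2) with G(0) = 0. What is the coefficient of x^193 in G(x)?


1/(1 + x^2) = sum_{j>=0} (-1)^j x^(2j). Integrating termwise with G(0) = 0:
G(x) = sum_{j>=0} (-1)^j x^(2j+1) / (2j+1) = arctan(x).
Only odd powers are nonzero. For x^193 write 193 = 2*96 + 1, giving
(-1)^96 / 193 = 1/193 = 1/193.

1/193


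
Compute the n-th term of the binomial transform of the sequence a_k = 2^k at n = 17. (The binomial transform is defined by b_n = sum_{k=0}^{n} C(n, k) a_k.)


With a_k = 2^k, b_n = sum_{k=0}^{n} C(n, k) 2^k = (1 + 2)^n by the binomial theorem.
For n = 17: (1 + 2)^17 = 3^17 = 129140163.

129140163


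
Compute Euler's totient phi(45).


phi(n) counts integers in [1, n] coprime to n. Using the multiplicative formula phi(n) = n * prod_{p | n} (1 - 1/p):
45 = 3^2 * 5, so
phi(45) = 45 * (1 - 1/3) * (1 - 1/5) = 24.

24


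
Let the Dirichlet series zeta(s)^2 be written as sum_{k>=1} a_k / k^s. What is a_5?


The Dirichlet convolution of the constant function 1 with itself gives (1 * 1)(k) = sum_{d | k} 1 = d(k), the number of positive divisors of k.
Since zeta(s) = sum_{k>=1} 1/k^s, we have zeta(s)^2 = sum_{k>=1} d(k)/k^s, so a_k = d(k).
For k = 5: the divisors are 1, 5.
Count = 2.

2


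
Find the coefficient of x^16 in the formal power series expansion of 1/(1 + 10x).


Write 1/(1 + c x) = 1/(1 - (-c) x) and apply the geometric-series identity
1/(1 - y) = sum_{k>=0} y^k to get 1/(1 + c x) = sum_{k>=0} (-c)^k x^k.
So the coefficient of x^k is (-c)^k = (-1)^k * c^k.
Here c = 10 and k = 16:
(-10)^16 = 1 * 10000000000000000 = 10000000000000000

10000000000000000


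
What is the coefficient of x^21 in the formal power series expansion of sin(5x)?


The Maclaurin series is sin(t) = sum_{k>=0} (-1)^k t^(2k+1) / (2k+1)!, so substituting t = 5x, only odd powers of x are nonzero, with coefficient of x^(2k+1) equal to (-1)^k 5^(2k+1) / (2k+1)!.
Write 21 = 2*10 + 1, giving the coefficient (-1)^10 * 5^21 / 21! = 476837158203125/51090942171709440000 = 762939453125/81745507474735104.

762939453125/81745507474735104


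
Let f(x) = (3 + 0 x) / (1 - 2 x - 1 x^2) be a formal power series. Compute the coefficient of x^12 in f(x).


Write f(x) = sum_{k>=0} a_k x^k. Multiplying both sides by 1 - 2 x - 1 x^2 gives
(1 - 2 x - 1 x^2) sum_{k>=0} a_k x^k = 3 + 0 x.
Matching coefficients:
 x^0: a_0 = 3
 x^1: a_1 - 2 a_0 = 0  =>  a_1 = 2*3 + 0 = 6
 x^k (k >= 2): a_k = 2 a_{k-1} + 1 a_{k-2}.
Iterating: a_2 = 15, a_3 = 36, a_4 = 87, a_5 = 210, a_6 = 507, a_7 = 1224, a_8 = 2955, a_9 = 7134, a_10 = 17223, a_11 = 41580, a_12 = 100383.
So the coefficient of x^12 is 100383.

100383


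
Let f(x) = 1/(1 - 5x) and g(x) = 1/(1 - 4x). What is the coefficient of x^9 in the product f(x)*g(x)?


The coefficient of x^n in f*g is the Cauchy product: sum_{k=0}^{n} a^k * b^(n-k).
With a=5, b=4, n=9:
sum_{k=0}^{9} 5^k * 4^(9-k)
= 8717049

8717049


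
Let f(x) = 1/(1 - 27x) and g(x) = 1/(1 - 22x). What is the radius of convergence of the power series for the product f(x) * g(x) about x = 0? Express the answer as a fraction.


The radius of 1/(1 - 27x) is 1/27 (nearest singularity at x = 1/27), and the radius of 1/(1 - 22x) is 1/22.
The product f(x)*g(x) = 1/((1 - 27x)(1 - 22x)) has singularities at both 1/27 and 1/22, so its radius of convergence is the distance to the nearest one:
min(1/27, 1/22) = 1/27.

1/27


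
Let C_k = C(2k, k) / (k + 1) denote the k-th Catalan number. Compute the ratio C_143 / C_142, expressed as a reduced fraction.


Using C_k = (2k)! / (k! (k+1)!), the ratio C_{k+1}/C_k simplifies to
C_{k+1}/C_k = [(2k+2)! / ((k+1)! (k+2)!)] * [k! (k+1)! / (2k)!]
 = (2k+2)(2k+1) / ((k+1)(k+2)) = 2(2k+1) / (k+2).
For k = 142: 2(2*142 + 1) / (142 + 2) = 570/144 = 95/24.

95/24


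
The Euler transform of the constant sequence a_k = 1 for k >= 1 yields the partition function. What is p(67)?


The Euler transform converts the sequence a_k = 1 into the number of integer partitions.
Using the recurrence or dynamic programming:
p(67) = 2679689

2679689


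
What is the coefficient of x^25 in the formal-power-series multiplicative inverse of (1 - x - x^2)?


Let the inverse be f(x) = sum_{k>=0} a_k x^k. From f(x) * (1 - x - x^2) = 1 and matching coefficients:
 x^0: a_0 = 1.
 x^1: a_1 - a_0 = 0, so a_1 = 1.
 x^k (k >= 2): a_k - a_{k-1} - a_{k-2} = 0, i.e. a_k = a_{k-1} + a_{k-2}.
This is the Fibonacci-type recurrence shifted so that a_0 = a_1 = 1.
Iterating: a_0=1, a_1=1, a_2=2, a_3=3, a_4=5, a_5=8, a_6=13, a_7=21, a_8=34, a_9=55, ...
a_25 = 121393.

121393


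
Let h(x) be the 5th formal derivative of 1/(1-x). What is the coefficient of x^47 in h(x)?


Differentiating 5 times: d^5/dx^5 [1/(1-x)] = 5!/(1-x)^6.
The expansion 1/(1-x)^6 = sum_{k>=0} C(k+5, 5) x^k, so the coefficient of x^n in 5!/(1-x)^6 is 5! * C(n+5, 5).
For n = 47: 120 * C(52, 5) = 120 * 2598960 = 311875200

311875200


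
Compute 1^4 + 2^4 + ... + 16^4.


This power sum has a closed form given by Faulhaber's formula
sum_{k=1}^{m} k^p = (1 / (p + 1)) * sum_{j=0}^{p} C(p + 1, j) B_j m^(p + 1 - j),
but for small m direct computation is fastest:
1 + 16 + 81 + 256 + 625 + 1296 + 2401 + 4096 + 6561 + 10000 + 14641 + 20736 + 28561 + 38416 + 50625 + 65536 = 243848.

243848


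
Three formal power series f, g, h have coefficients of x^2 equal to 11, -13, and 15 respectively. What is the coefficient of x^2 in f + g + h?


Series addition is componentwise:
11 + -13 + 15
= 13

13


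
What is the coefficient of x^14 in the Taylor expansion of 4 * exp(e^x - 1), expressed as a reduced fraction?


exp(e^x - 1) = sum_{k>=0} Bell_k x^k / k!, where Bell_k is the k-th Bell number.
So the coefficient of x^14 is 4 * Bell_14 / 14!.
Computing: Bell_14 = 190899322 and 14! = 87178291200, giving
4 * 190899322/87178291200 = 95449661/10897286400.

95449661/10897286400


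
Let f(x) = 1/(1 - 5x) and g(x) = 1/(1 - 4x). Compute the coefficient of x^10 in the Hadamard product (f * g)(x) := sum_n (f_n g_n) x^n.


f has coefficients f_k = 5^k and g has coefficients g_k = 4^k, so the Hadamard product has coefficient (f*g)_k = 5^k * 4^k = 20^k.
For k = 10: 20^10 = 10240000000000.

10240000000000


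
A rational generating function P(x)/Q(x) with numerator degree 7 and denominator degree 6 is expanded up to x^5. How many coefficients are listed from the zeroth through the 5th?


Expanding up to x^5 gives the coefficients for x^0, x^1, ..., x^5.
That is 5 + 1 = 6 coefficients in total.

6


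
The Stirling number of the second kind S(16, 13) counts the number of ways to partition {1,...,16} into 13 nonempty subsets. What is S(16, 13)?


Using the explicit formula S(n,k) = (1/k!) sum_{j=0}^{k} (-1)^(k-j) C(k,j) j^n:
S(16, 13) = 165620
Equivalently, S(n,k) is n! times the coefficient of x^n in the EGF (e^x - 1)^k / k!.

165620


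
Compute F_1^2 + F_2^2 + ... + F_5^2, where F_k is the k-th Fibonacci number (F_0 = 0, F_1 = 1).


There is a standard identity sum_{k=0}^{N} F_k^2 = F_N * F_{N+1} (proved inductively from the telescoping relation F_k^2 = F_k F_{k+1} - F_{k-1} F_k). Then
sum_{k=1}^{5} F_k^2 = F_5 F_6 - F_0 F_1.
Computing: F_5 = 5, F_6 = 8, F_0 = 0, F_1 = 1.
Sum = 5 * 8 - 0 * 1 = 40.

40


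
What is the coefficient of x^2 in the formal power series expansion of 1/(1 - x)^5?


The expansion 1/(1 - x)^r = sum_{k>=0} C(k + r - 1, r - 1) x^k follows from the multiset / negative-binomial theorem (or from repeated differentiation of the geometric series).
For r = 5 and k = 2:
C(6, 4) = 720 / (24 * 2) = 15.

15


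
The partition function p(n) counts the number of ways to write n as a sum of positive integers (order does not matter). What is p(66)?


Using the generating function prod_{k>=1} 1/(1-x^k), we compute p(66).
By dynamic programming over parts 1 through 66:
p(66) = 2323520

2323520


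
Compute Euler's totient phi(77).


phi(n) counts integers in [1, n] coprime to n. Using the multiplicative formula phi(n) = n * prod_{p | n} (1 - 1/p):
77 = 7 * 11, so
phi(77) = 77 * (1 - 1/7) * (1 - 1/11) = 60.

60


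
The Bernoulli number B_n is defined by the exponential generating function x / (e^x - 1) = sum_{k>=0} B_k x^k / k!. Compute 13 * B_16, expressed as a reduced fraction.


Bernoulli numbers can also be computed recursively via B_0 = 1 and sum_{j=0}^{m} C(m+1, j) B_j = 0 for m >= 1. Odd-index Bernoulli numbers vanish for k >= 3.
Computing B_16 = -3617/510, so 13 * B_16 = 13 * -3617/510 = -47021/510.

-47021/510


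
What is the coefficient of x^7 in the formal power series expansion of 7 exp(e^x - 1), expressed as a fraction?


exp(e^x - 1) is the exponential generating function for the Bell numbers Bell_k: exp(e^x - 1) = sum_{k>=0} Bell_k x^k / k!.
So the coefficient of x^7 in 7 exp(e^x - 1) is 7 Bell_7 / 7!.
Computing: Bell_7 = 877 and 7! = 5040, giving
7 * 877/5040 = 877/720.

877/720


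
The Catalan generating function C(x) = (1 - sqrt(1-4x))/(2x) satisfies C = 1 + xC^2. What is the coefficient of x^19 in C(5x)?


Substituting x -> 5x scales the n-th coefficient by 5^n, so [x^19] C(5x) = 5^19 * C_19.
C_19 = C(2*19, 19)/(20) = 35345263800/20 = 1767263190.
So 5^19 * 1767263190 = 19073486328125 * 1767263190 = 33707870292663574218750.

33707870292663574218750


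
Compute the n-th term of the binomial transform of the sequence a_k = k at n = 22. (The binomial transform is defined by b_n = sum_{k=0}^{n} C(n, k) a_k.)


With a_k = k, b_n = sum_{k=0}^{n} C(n, k) k. Using k * C(n, k) = n * C(n-1, k-1) gives b_n = n * sum_{k>=1} C(n-1, k-1) = n * 2^(n-1).
For n = 22: 22 * 2^21 = 22 * 2097152 = 46137344.

46137344


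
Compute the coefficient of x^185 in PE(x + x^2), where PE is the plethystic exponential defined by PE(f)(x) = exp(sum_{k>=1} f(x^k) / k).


With f(x) = x + x^2, the exponent is sum_{k>=1} (x^k + x^(2k)) / k = -ln(1 - x) - ln(1 - x^2). Exponentiating:
PE(x + x^2) = 1 / ((1 - x)(1 - x^2)).
This is the generating function for partitions of n into parts of size 1 or 2. The number of 2's can be any j in 0..92, and the rest are 1's, so
[x^185] = floor(185/2) + 1 = 93.

93


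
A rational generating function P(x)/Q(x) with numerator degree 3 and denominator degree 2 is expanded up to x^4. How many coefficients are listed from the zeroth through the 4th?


Expanding up to x^4 gives the coefficients for x^0, x^1, ..., x^4.
That is 4 + 1 = 5 coefficients in total.

5


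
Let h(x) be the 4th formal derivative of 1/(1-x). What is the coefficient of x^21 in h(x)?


Differentiating 4 times: d^4/dx^4 [1/(1-x)] = 4!/(1-x)^5.
The expansion 1/(1-x)^5 = sum_{k>=0} C(k+4, 4) x^k, so the coefficient of x^n in 4!/(1-x)^5 is 4! * C(n+4, 4).
For n = 21: 24 * C(25, 4) = 24 * 12650 = 303600

303600


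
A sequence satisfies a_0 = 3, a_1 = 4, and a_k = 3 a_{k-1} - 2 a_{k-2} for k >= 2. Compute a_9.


The characteristic equation is t^2 - 3 t + 2 = 0, with roots r_1 = 2 and r_2 = 1 (so c_1 = r_1 + r_2, c_2 = -r_1 r_2 as required).
One can use the closed form a_n = A r_1^n + B r_2^n, but direct iteration is more reliable:
a_0 = 3, a_1 = 4, a_2 = 6, a_3 = 10, a_4 = 18, a_5 = 34, a_6 = 66, a_7 = 130, a_8 = 258, a_9 = 514.
So a_9 = 514.

514


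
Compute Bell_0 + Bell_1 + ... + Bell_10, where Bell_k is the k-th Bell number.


Recall Bell_k counts set partitions of a k-set (with Bell_0 = 1 by convention).
Bell_0 through Bell_10: 1, 1, 2, 5, 15, 52, 203, 877, 4140, 21147, 115975
Sum = 1 + 1 + 2 + 5 + 15 + 52 + 203 + 877 + 4140 + 21147 + 115975 = 142418.

142418


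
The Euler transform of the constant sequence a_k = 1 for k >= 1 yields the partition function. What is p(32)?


The Euler transform converts the sequence a_k = 1 into the number of integer partitions.
Using the recurrence or dynamic programming:
p(32) = 8349

8349


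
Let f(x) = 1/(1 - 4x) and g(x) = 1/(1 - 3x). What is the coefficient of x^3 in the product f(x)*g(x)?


The coefficient of x^n in f*g is the Cauchy product: sum_{k=0}^{n} a^k * b^(n-k).
With a=4, b=3, n=3:
sum_{k=0}^{3} 4^k * 3^(3-k)
= 175

175


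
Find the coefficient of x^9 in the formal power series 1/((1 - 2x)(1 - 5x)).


By partial fractions or Cauchy convolution:
The coefficient equals sum_{k=0}^{9} 2^k * 5^(9-k).
= 3254867

3254867


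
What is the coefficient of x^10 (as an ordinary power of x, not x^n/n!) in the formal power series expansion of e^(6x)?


The exponential series is e^y = sum_{k>=0} y^k / k!. Substituting y = 6x gives
e^(6x) = sum_{k>=0} 6^k x^k / k!.
So the coefficient of x^n is a^n/n! with a = 6, n = 10:
6^10 / 10! = 60466176/3628800 = 2916/175

2916/175


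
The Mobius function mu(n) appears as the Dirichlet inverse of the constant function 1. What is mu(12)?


12 has a squared prime factor, so mu(12) = 0.
Factorization reveals a repeated prime.

0


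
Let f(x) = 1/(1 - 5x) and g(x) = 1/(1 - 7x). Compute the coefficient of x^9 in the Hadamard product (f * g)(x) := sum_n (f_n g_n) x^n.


f has coefficients f_k = 5^k and g has coefficients g_k = 7^k, so the Hadamard product has coefficient (f*g)_k = 5^k * 7^k = 35^k.
For k = 9: 35^9 = 78815638671875.

78815638671875


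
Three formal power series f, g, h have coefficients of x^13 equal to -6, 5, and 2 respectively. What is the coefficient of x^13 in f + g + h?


Series addition is componentwise:
-6 + 5 + 2
= 1

1


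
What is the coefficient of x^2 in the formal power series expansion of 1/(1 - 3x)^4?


The general identity 1/(1 - c x)^r = sum_{k>=0} c^k C(k + r - 1, r - 1) x^k follows by substituting y = c x into 1/(1 - y)^r = sum_{k>=0} C(k + r - 1, r - 1) y^k.
For c = 3, r = 4, k = 2:
3^2 * C(5, 3) = 9 * 10 = 90.

90


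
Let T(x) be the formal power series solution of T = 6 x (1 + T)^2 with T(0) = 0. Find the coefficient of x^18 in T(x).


Apply the Lagrange inversion formula: if T = 6 x * phi(T) with phi(t) = (1 + t)^2, then [x^n] T = 6^n * (1/n) [t^(n-1)] phi(t)^n = 6^n * (1/n) [t^(n-1)] (1 + t)^(2n) = 6^n * (1/n) C(2n, n-1).
Using the identity C(2n, n-1) = C(2n, n) * n / (n+1), the unscaled factor equals C(2n, n) / (n+1) = C_n, the n-th Catalan number.
For n = 18: C_18 = C(36, 18) / 19 = 9075135300/19 = 477638700.
With the 6^18 = 101559956668416 factor, the coefficient is 101559956668416 * 477638700 = 48508965675158549299200.

48508965675158549299200


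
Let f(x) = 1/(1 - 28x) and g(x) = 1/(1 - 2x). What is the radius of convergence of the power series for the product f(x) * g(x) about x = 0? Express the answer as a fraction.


The radius of 1/(1 - 28x) is 1/28 (nearest singularity at x = 1/28), and the radius of 1/(1 - 2x) is 1/2.
The product f(x)*g(x) = 1/((1 - 28x)(1 - 2x)) has singularities at both 1/28 and 1/2, so its radius of convergence is the distance to the nearest one:
min(1/28, 1/2) = 1/28.

1/28


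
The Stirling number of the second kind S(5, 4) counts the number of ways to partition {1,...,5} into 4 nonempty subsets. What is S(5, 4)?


Using the explicit formula S(n,k) = (1/k!) sum_{j=0}^{k} (-1)^(k-j) C(k,j) j^n:
S(5, 4) = 10
Equivalently, S(n,k) is n! times the coefficient of x^n in the EGF (e^x - 1)^k / k!.

10


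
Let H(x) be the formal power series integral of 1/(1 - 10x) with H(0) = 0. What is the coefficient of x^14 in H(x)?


1/(1 - 10x) = sum_{k>=0} 10^k x^k. Integrating termwise with H(0) = 0:
H(x) = sum_{k>=0} 10^k x^(k+1) / (k+1) = sum_{m>=1} 10^(m-1) x^m / m.
For m = 14: 10^13/14 = 10000000000000/14 = 5000000000000/7.

5000000000000/7


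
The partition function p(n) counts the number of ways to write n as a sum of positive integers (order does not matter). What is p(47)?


Using the generating function prod_{k>=1} 1/(1-x^k), we compute p(47).
By dynamic programming over parts 1 through 47:
p(47) = 124754

124754


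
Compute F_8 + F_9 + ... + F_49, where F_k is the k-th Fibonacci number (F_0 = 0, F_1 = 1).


Use the identity sum_{k=0}^{N} F_k = F_{N+2} - 1 (which follows from F_{k+2} - F_{k+1} = F_k). Then
sum_{k=8}^{49} F_k = (F_{51} - 1) - (F_{9} - 1) = F_{51} - F_{9}.
Computing: F_{51} = 20365011074, F_{9} = 34, so
Sum = 20365011074 - 34 = 20365011040.

20365011040


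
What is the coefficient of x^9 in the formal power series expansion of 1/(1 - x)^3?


The negative binomial / multiset identity is
1/(1 - x)^r = sum_{k>=0} C(k + r - 1, r - 1) x^k.
Here r = 3 and k = 9, so the coefficient is
C(9 + 2, 2) = C(11, 2)
= 55

55


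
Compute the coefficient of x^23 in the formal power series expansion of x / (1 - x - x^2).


Let f(x) = sum_{k>=0} a_k x^k. Multiplying f(x) * (1 - x - x^2) = x and matching coefficients gives a_0 = 0, a_1 = 1, and a_k = a_{k-1} + a_{k-2} for k >= 2. These are the Fibonacci numbers F_k.
Iterating from F_0 = 0, F_1 = 1:
F_0=0, F_1=1, F_2=1, F_3=2, F_4=3, F_5=5, F_6=8, F_7=13, F_8=21, F_9=34, ...
F_23 = 28657.

28657


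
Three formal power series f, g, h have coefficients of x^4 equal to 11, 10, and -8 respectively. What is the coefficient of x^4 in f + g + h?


Series addition is componentwise:
11 + 10 + -8
= 13

13


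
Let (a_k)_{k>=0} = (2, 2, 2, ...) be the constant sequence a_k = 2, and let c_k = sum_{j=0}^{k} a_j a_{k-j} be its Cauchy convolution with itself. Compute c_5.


Since a_j = 2 for all j >= 0, the convolution sum becomes
c_k = sum_{j=0}^{k} 2 * 2 = 4 * (k + 1).
Equivalently, the generating function of (a_k) is 2/(1 - x) and its square is 4/(1 - x)^2 = sum_{k>=0} 4(k + 1) x^k.
For k = 5: 4 * 6 = 24.

24


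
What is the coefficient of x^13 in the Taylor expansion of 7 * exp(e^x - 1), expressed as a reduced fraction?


exp(e^x - 1) = sum_{k>=0} Bell_k x^k / k!, where Bell_k is the k-th Bell number.
So the coefficient of x^13 is 7 * Bell_13 / 13!.
Computing: Bell_13 = 27644437 and 13! = 6227020800, giving
7 * 27644437/6227020800 = 27644437/889574400.

27644437/889574400


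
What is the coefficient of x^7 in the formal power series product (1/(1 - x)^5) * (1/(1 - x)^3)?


Combine the factors: (1/(1 - x)^5) * (1/(1 - x)^3) = 1/(1 - x)^8.
Then use 1/(1 - x)^r = sum_{k>=0} C(k + r - 1, r - 1) x^k with r = 8 and k = 7:
C(14, 7) = 3432.

3432


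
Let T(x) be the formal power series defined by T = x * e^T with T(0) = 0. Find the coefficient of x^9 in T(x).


Apply the Lagrange inversion formula: if T = x * phi(T) with phi(t) = e^t, then
[x^n] T = (1/n) [t^(n-1)] phi(t)^n = (1/n) [t^(n-1)] e^(n t) = (1/n) * n^(n-1) / (n-1)! = n^(n-1) / n!.
When c = 1 this is the Cayley count of rooted labeled trees on n vertices, divided by n!.
For n = 9: 9^8 / 9! = 43046721/362880 = 531441/4480.

531441/4480


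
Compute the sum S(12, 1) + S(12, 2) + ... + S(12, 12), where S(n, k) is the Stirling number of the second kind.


By definition, S(n, k) counts partitions of an n-set into exactly k nonempty blocks.
Computing row n = 12 for k = 1..12:
S(12, k): 1, 2047, 86526, 611501, 1379400, 1323652, 627396, 159027, 22275, 1705, 66, 1
Sum = 4213597. (This equals Bell_12 since the sum runs over all k.)

4213597


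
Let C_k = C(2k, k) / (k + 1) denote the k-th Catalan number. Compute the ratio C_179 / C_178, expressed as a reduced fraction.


Using C_k = (2k)! / (k! (k+1)!), the ratio C_{k+1}/C_k simplifies to
C_{k+1}/C_k = [(2k+2)! / ((k+1)! (k+2)!)] * [k! (k+1)! / (2k)!]
 = (2k+2)(2k+1) / ((k+1)(k+2)) = 2(2k+1) / (k+2).
For k = 178: 2(2*178 + 1) / (178 + 2) = 714/180 = 119/30.

119/30


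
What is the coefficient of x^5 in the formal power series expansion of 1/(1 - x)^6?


The negative binomial / multiset identity is
1/(1 - x)^r = sum_{k>=0} C(k + r - 1, r - 1) x^k.
Here r = 6 and k = 5, so the coefficient is
C(5 + 5, 5) = C(10, 5)
= 252

252


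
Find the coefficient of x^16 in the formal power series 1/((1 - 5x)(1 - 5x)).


By partial fractions or Cauchy convolution:
The coefficient equals sum_{k=0}^{16} 5^k * 5^(16-k).
= 2593994140625

2593994140625


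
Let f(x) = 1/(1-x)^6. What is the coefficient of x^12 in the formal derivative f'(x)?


Differentiate: d/dx [ 1/(1-x)^r ] = r / (1-x)^(r+1).
Here r = 6, so f'(x) = 6 / (1-x)^7.
The expansion of 1/(1-x)^(r+1) has coefficient of x^n equal to C(n+r, r).
So the coefficient of x^12 in f'(x) is
6 * C(18, 6) = 6 * 18564 = 111384

111384


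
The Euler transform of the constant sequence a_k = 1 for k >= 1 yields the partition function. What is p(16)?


The Euler transform converts the sequence a_k = 1 into the number of integer partitions.
Using the recurrence or dynamic programming:
p(16) = 231

231


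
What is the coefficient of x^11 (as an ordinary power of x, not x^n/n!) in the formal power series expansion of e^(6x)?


The exponential series is e^y = sum_{k>=0} y^k / k!. Substituting y = 6x gives
e^(6x) = sum_{k>=0} 6^k x^k / k!.
So the coefficient of x^n is a^n/n! with a = 6, n = 11:
6^11 / 11! = 362797056/39916800 = 17496/1925

17496/1925


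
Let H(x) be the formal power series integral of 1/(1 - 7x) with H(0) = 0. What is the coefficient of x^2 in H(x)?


1/(1 - 7x) = sum_{k>=0} 7^k x^k. Integrating termwise with H(0) = 0:
H(x) = sum_{k>=0} 7^k x^(k+1) / (k+1) = sum_{m>=1} 7^(m-1) x^m / m.
For m = 2: 7^1/2 = 7/2 = 7/2.

7/2


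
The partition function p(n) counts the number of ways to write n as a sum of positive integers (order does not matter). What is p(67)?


Using the generating function prod_{k>=1} 1/(1-x^k), we compute p(67).
By dynamic programming over parts 1 through 67:
p(67) = 2679689

2679689


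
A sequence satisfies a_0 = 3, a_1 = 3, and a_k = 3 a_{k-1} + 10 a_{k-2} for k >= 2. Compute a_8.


The characteristic equation is t^2 - 3 t - 10 = 0, with roots r_1 = 5 and r_2 = -2 (so c_1 = r_1 + r_2, c_2 = -r_1 r_2 as required).
One can use the closed form a_n = A r_1^n + B r_2^n, but direct iteration is more reliable:
a_0 = 3, a_1 = 3, a_2 = 39, a_3 = 147, a_4 = 831, a_5 = 3963, a_6 = 20199, a_7 = 100227, a_8 = 502671.
So a_8 = 502671.

502671


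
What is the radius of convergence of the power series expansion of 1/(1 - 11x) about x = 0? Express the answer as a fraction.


Expanding 1/(1 - 11x) = sum_{k>=0} 11^k x^k, the series converges when |11x| < 1, i.e., |x| < 1/11.
So the radius of convergence is 1/11 = 1/11.

1/11


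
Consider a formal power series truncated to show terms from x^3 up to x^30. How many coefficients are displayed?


From x^3 to x^30 inclusive, the count is 30 - 3 + 1 = 28.

28


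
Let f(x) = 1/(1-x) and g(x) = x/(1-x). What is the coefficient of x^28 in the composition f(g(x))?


First simplify the composition: f(g(x)) = 1/(1 - x/(1-x)) = (1-x)/((1-x) - x) = (1-x)/(1-2x).
Now extract the coefficient. Write (1-x)/(1-2x) = 1/(1-2x) - x/(1-2x).
The coefficient of x^n in 1/(1-2x) is 2^n, and in x/(1-2x) is 2^(n-1) (for n >= 1).
So the coefficient of x^28 is 2^28 - 2^27 = 268435456 - 134217728 = 134217728.

134217728


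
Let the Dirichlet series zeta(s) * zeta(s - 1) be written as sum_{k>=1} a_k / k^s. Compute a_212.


Convolution gives a_k = sum_{d | k} d * 1 = sum_{d | k} d = sigma(k), the sum of positive divisors of k.
For k = 212, the divisors are 1, 2, 4, 53, 106, 212, so
sigma(212) = 1 + 2 + 4 + 53 + 106 + 212 = 378.

378


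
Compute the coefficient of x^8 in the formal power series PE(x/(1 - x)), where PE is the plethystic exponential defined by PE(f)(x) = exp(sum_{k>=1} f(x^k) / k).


For f(x) = x/(1 - x) we have
sum_{k>=1} f(x^k) / k = sum_{k>=1} (1/k) * x^k / (1 - x^k) = sum_{k, m >= 1} x^(k m) / k,
which after exponentiating simplifies to
PE(x/(1 - x)) = prod_{k>=1} 1 / (1 - x^k).
This is the generating function for the partition function p(n), so the coefficient of x^8 is p(8).
Computing p(8) by dynamic programming over parts 1, 2, ..., 8: p(8) = 22.

22


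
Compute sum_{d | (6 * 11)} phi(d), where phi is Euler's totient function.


First, 6 * 11 = 66. One classical identity is sum_{d | n} phi(d) = n (each k in [1, n] has a unique gcd with n, and among the k's with gcd(k, n) = n/d there are phi(d) of them). So the sum equals 66. We also verify directly:
Divisors of 66: 1, 2, 3, 6, 11, 22, 33, 66.
phi values: 1, 1, 2, 2, 10, 10, 20, 20.
Sum = 66.

66


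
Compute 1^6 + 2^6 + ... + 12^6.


This power sum has a closed form given by Faulhaber's formula
sum_{k=1}^{m} k^p = (1 / (p + 1)) * sum_{j=0}^{p} C(p + 1, j) B_j m^(p + 1 - j),
but for small m direct computation is fastest:
1 + 64 + 729 + 4096 + 15625 + 46656 + 117649 + 262144 + 531441 + 1000000 + 1771561 + 2985984 = 6735950.

6735950


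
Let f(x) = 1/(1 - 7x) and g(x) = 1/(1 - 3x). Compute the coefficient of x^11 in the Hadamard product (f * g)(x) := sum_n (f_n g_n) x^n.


f has coefficients f_k = 7^k and g has coefficients g_k = 3^k, so the Hadamard product has coefficient (f*g)_k = 7^k * 3^k = 21^k.
For k = 11: 21^11 = 350277500542221.

350277500542221


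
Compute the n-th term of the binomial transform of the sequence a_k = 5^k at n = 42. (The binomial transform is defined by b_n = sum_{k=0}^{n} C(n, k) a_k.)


With a_k = 5^k, b_n = sum_{k=0}^{n} C(n, k) 5^k = (1 + 5)^n by the binomial theorem.
For n = 42: (1 + 5)^42 = 6^42 = 481229803398374426442198455156736.

481229803398374426442198455156736


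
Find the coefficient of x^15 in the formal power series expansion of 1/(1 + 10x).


Write 1/(1 + c x) = 1/(1 - (-c) x) and apply the geometric-series identity
1/(1 - y) = sum_{k>=0} y^k to get 1/(1 + c x) = sum_{k>=0} (-c)^k x^k.
So the coefficient of x^k is (-c)^k = (-1)^k * c^k.
Here c = 10 and k = 15:
(-10)^15 = -1 * 1000000000000000 = -1000000000000000

-1000000000000000


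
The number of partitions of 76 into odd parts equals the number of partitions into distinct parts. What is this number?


Computing partitions of 76 into odd parts (1, 3, 5, ...):
Using the generating function prod_{k>=0} 1/(1-x^(2k+1)),
the count is 53250

53250


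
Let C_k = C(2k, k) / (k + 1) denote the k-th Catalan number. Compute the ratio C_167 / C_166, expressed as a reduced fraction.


Using C_k = (2k)! / (k! (k+1)!), the ratio C_{k+1}/C_k simplifies to
C_{k+1}/C_k = [(2k+2)! / ((k+1)! (k+2)!)] * [k! (k+1)! / (2k)!]
 = (2k+2)(2k+1) / ((k+1)(k+2)) = 2(2k+1) / (k+2).
For k = 166: 2(2*166 + 1) / (166 + 2) = 666/168 = 111/28.

111/28


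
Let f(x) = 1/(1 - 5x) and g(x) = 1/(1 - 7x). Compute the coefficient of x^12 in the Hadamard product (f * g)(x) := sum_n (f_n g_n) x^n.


f has coefficients f_k = 5^k and g has coefficients g_k = 7^k, so the Hadamard product has coefficient (f*g)_k = 5^k * 7^k = 35^k.
For k = 12: 35^12 = 3379220508056640625.

3379220508056640625


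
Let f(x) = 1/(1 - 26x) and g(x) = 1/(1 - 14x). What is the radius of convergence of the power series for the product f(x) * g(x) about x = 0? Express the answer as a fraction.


The radius of 1/(1 - 26x) is 1/26 (nearest singularity at x = 1/26), and the radius of 1/(1 - 14x) is 1/14.
The product f(x)*g(x) = 1/((1 - 26x)(1 - 14x)) has singularities at both 1/26 and 1/14, so its radius of convergence is the distance to the nearest one:
min(1/26, 1/14) = 1/26.

1/26


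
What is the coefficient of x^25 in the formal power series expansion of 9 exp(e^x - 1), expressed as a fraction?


exp(e^x - 1) is the exponential generating function for the Bell numbers Bell_k: exp(e^x - 1) = sum_{k>=0} Bell_k x^k / k!.
So the coefficient of x^25 in 9 exp(e^x - 1) is 9 Bell_25 / 25!.
Computing: Bell_25 = 4638590332229999353 and 25! = 15511210043330985984000000, giving
9 * 4638590332229999353/15511210043330985984000000 = 356814640940769181/132574444814794752000000.

356814640940769181/132574444814794752000000


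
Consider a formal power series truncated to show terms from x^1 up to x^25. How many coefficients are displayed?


From x^1 to x^25 inclusive, the count is 25 - 1 + 1 = 25.

25


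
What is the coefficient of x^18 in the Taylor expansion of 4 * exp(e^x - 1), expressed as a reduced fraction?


exp(e^x - 1) = sum_{k>=0} Bell_k x^k / k!, where Bell_k is the k-th Bell number.
So the coefficient of x^18 is 4 * Bell_18 / 18!.
Computing: Bell_18 = 682076806159 and 18! = 6402373705728000, giving
4 * 682076806159/6402373705728000 = 97439543737/228656203776000.

97439543737/228656203776000


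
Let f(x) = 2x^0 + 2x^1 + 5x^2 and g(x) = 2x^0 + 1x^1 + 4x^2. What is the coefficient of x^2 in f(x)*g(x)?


Cauchy product at x^2:
2*4 + 2*1 + 5*2
= 20

20


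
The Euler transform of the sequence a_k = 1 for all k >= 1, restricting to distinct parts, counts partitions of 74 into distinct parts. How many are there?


Partitions of 74 into distinct parts can be computed via generating function.
Product (1+x)(1+x^2)(1+x^3)...
The coefficient of x^74 = 44046

44046


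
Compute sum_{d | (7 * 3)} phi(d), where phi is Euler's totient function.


First, 7 * 3 = 21. One classical identity is sum_{d | n} phi(d) = n (each k in [1, n] has a unique gcd with n, and among the k's with gcd(k, n) = n/d there are phi(d) of them). So the sum equals 21. We also verify directly:
Divisors of 21: 1, 3, 7, 21.
phi values: 1, 2, 6, 12.
Sum = 21.

21


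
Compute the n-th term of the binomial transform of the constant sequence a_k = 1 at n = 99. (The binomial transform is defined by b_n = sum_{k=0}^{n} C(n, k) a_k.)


With a_k = 1 for all k, b_n = sum_{k=0}^{n} C(n, k) = 2^n by the binomial theorem.
For n = 99: 2^99 = 633825300114114700748351602688.

633825300114114700748351602688


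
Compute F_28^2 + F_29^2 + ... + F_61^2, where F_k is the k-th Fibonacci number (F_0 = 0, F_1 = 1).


There is a standard identity sum_{k=0}^{N} F_k^2 = F_N * F_{N+1} (proved inductively from the telescoping relation F_k^2 = F_k F_{k+1} - F_{k-1} F_k). Then
sum_{k=28}^{61} F_k^2 = F_61 F_62 - F_27 F_28.
Computing: F_61 = 2504730781961, F_62 = 4052739537881, F_27 = 196418, F_28 = 317811.
Sum = 2504730781961 * 4052739537881 - 196418 * 317811 = 10151021471800876487163643.

10151021471800876487163643


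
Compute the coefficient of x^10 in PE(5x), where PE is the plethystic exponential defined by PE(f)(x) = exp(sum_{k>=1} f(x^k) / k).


With f(x) = 5x, the exponent is sum_{k>=1} 5 x^k / k = 5 * (-ln(1 - x)). Exponentiating:
PE(5x) = exp(-5 ln(1 - x)) = 1/(1 - x)^5.
By the negative binomial expansion, [x^n] 1/(1 - x)^5 = C(n + 4, 4).
For n = 10: C(14, 4) = 1001.

1001


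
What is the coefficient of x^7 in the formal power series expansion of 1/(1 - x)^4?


The expansion 1/(1 - x)^r = sum_{k>=0} C(k + r - 1, r - 1) x^k follows from the multiset / negative-binomial theorem (or from repeated differentiation of the geometric series).
For r = 4 and k = 7:
C(10, 3) = 3628800 / (6 * 5040) = 120.

120


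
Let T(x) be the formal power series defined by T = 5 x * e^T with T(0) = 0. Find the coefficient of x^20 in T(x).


Apply the Lagrange inversion formula: if T = 5 x * phi(T) with phi(t) = e^t, then
[x^n] T = 5^n * (1/n) [t^(n-1)] phi(t)^n = 5^n * (1/n) [t^(n-1)] e^(n t) = 5^n * (1/n) * n^(n-1) / (n-1)! = 5^n * n^(n-1) / n!.
When c = 1 this is the Cayley count of rooted labeled trees on n vertices, divided by n!.
For n = 20: 5^20 * 20^19 / 20! = 95367431640625 * 5242880000000000000000000/2432902008176640000 = 3051757812500000000000000000000/14849255421.

3051757812500000000000000000000/14849255421


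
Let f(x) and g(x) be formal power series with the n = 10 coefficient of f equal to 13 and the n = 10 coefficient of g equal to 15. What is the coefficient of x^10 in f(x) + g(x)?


Addition of formal power series is termwise.
The coefficient of x^10 in f + g = 13 + 15
= 28

28


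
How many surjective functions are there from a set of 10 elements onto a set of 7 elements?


By inclusion-exclusion on which target elements are missed, the number of surjections from an n-set onto a k-set is
surj(n, k) = sum_{j=0}^{k} (-1)^j C(k, j) (k - j)^n.
Equivalently surj(n, k) = k! * S(n, k), where S(n, k) is the Stirling number of the second kind.
For n = 10, k = 7:
S(10, 7) = 5880, so
surj = 7! * 5880 = 5040 * 5880 = 29635200.

29635200


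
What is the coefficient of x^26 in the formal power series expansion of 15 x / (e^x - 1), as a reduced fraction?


The exponential generating function for Bernoulli numbers is
x / (e^x - 1) = sum_{k>=0} B_k x^k / k!.
So the coefficient of x^26 in 15 x / (e^x - 1) is 15 B_26 / 26!.
Computing: B_26 = 8553103/6, 26! = 403291461126605635584000000, giving
15 * 8553103/6 / 403291461126605635584000000 = 657931/12408968034664788787200000.

657931/12408968034664788787200000


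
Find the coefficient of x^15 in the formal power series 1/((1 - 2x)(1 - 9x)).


By partial fractions or Cauchy convolution:
The coefficient equals sum_{k=0}^{15} 2^k * 9^(15-k).
= 264717169826615

264717169826615


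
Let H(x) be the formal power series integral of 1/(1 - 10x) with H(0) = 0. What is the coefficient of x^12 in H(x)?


1/(1 - 10x) = sum_{k>=0} 10^k x^k. Integrating termwise with H(0) = 0:
H(x) = sum_{k>=0} 10^k x^(k+1) / (k+1) = sum_{m>=1} 10^(m-1) x^m / m.
For m = 12: 10^11/12 = 100000000000/12 = 25000000000/3.

25000000000/3


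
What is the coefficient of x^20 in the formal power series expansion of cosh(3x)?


The Maclaurin series is cosh(t) = sum_{m>=0} t^(2m) / (2m)!, so substituting t = 3x, only even powers of x are nonzero, with coefficient of x^(2m) equal to 3^(2m) / (2m)!.
For x^20 the coefficient is 3^20/20! = 3486784401/2432902008176640000 = 531441/370812682240000.

531441/370812682240000


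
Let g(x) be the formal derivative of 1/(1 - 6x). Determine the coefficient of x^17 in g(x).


Differentiate termwise: d/dx sum_{k>=0} 6^k x^k = sum_{k>=1} k 6^k x^(k-1) = sum_{j>=0} (j+1) 6^(j+1) x^j.
Equivalently, d/dx [1/(1 - 6x)] = 6/(1 - 6x)^2.
For j = 17: 18 * 6^18 = 18 * 101559956668416 = 1828079220031488.

1828079220031488


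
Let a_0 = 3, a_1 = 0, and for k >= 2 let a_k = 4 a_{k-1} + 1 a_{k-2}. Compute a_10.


Iterating the recurrence forward:
a_0 = 3
a_1 = 0
a_2 = 4*0 + 1*3 = 3
a_3 = 4*3 + 1*0 = 12
a_4 = 4*12 + 1*3 = 51
a_5 = 4*51 + 1*12 = 216
a_6 = 4*216 + 1*51 = 915
a_7 = 4*915 + 1*216 = 3876
a_8 = 4*3876 + 1*915 = 16419
a_9 = 4*16419 + 1*3876 = 69552
a_10 = 4*69552 + 1*16419 = 294627
So a_10 = 294627.

294627


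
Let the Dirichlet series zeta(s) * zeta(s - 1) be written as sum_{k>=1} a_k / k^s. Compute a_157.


Convolution gives a_k = sum_{d | k} d * 1 = sum_{d | k} d = sigma(k), the sum of positive divisors of k.
For k = 157, the divisors are 1, 157, so
sigma(157) = 1 + 157 = 158.

158


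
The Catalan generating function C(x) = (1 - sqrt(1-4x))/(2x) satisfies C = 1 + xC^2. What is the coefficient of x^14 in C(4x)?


Substituting x -> 4x scales the n-th coefficient by 4^n, so [x^14] C(4x) = 4^14 * C_14.
C_14 = C(2*14, 14)/(15) = 40116600/15 = 2674440.
So 4^14 * 2674440 = 268435456 * 2674440 = 717914520944640.

717914520944640


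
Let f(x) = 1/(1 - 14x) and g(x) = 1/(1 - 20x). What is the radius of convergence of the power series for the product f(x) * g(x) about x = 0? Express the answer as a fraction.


The radius of 1/(1 - 14x) is 1/14 (nearest singularity at x = 1/14), and the radius of 1/(1 - 20x) is 1/20.
The product f(x)*g(x) = 1/((1 - 14x)(1 - 20x)) has singularities at both 1/14 and 1/20, so its radius of convergence is the distance to the nearest one:
min(1/14, 1/20) = 1/20.

1/20


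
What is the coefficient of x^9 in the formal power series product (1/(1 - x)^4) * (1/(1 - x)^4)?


Combine the factors: (1/(1 - x)^4) * (1/(1 - x)^4) = 1/(1 - x)^8.
Then use 1/(1 - x)^r = sum_{k>=0} C(k + r - 1, r - 1) x^k with r = 8 and k = 9:
C(16, 7) = 11440.

11440


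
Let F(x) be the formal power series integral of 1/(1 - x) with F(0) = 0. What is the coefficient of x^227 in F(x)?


1/(1 - x) = sum_{k>=0} x^k. Integrating termwise and using F(0) = 0 gives
F(x) = sum_{k>=0} x^(k+1) / (k+1) = sum_{m>=1} x^m / m = -ln(1 - x).
So the coefficient of x^227 is 1/227 = 1/227.

1/227


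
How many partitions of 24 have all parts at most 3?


Using the generating function (1-x)^(-1)(1-x^2)^(-1)(1-x^3)^(-1),
the coefficient of x^24 counts these restricted partitions.
Result = 61

61


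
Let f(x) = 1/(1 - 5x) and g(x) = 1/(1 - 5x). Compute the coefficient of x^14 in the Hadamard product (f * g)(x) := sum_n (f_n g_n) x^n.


f has coefficients f_k = 5^k and g has coefficients g_k = 5^k, so the Hadamard product has coefficient (f*g)_k = 5^k * 5^k = 25^k.
For k = 14: 25^14 = 37252902984619140625.

37252902984619140625


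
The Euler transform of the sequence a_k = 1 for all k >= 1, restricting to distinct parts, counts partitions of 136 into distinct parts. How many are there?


Partitions of 136 into distinct parts can be computed via generating function.
Product (1+x)(1+x^2)(1+x^3)...
The coefficient of x^136 = 7215644

7215644


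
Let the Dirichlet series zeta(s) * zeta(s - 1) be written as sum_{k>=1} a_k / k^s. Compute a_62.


Convolution gives a_k = sum_{d | k} d * 1 = sum_{d | k} d = sigma(k), the sum of positive divisors of k.
For k = 62, the divisors are 1, 2, 31, 62, so
sigma(62) = 1 + 2 + 31 + 62 = 96.

96


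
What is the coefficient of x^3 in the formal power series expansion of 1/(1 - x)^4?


The negative binomial / multiset identity is
1/(1 - x)^r = sum_{k>=0} C(k + r - 1, r - 1) x^k.
Here r = 4 and k = 3, so the coefficient is
C(3 + 3, 3) = C(6, 3)
= 20

20
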